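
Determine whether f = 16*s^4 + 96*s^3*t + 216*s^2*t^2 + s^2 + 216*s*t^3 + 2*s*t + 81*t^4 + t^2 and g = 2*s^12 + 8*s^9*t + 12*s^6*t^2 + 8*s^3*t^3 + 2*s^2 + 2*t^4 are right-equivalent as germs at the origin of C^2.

The Hessian of f at 0 is [[2, 2], [2, 2]] with rank 1, so corank 1. A Groebner basis of the Jacobian ideal J(f) in C{s,t} is {t^3, s + t}; counting standard monomials gives mu = 3. Corank 1: A-series; mu = 3 gives A_3. The Hessian of g at 0 is [[4, 0], [0, 0]] with rank 1, so corank 1. A Groebner basis of the Jacobian ideal J(g) in C{s,t} is {t^3, s}; counting standard monomials gives mu = 3. Corank 1: A-series; mu = 3 gives A_3. Both have type A_3, hence right-equivalent.

Yes.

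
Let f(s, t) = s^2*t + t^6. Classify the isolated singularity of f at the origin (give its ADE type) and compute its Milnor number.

The Hessian of f at 0 is [[0, 0], [0, 0]] with rank 0, so corank 2. A Groebner basis of the Jacobian ideal J(f) in C{s,t} is {s^2/6 + t^5, s^3, s*t}; counting standard monomials gives mu = 7. Corank 2; j^3 = s^2*t has shape L^2 M (L != M), so D-series; mu = 7 gives D_7.

Type D_7, Milnor number mu = 7.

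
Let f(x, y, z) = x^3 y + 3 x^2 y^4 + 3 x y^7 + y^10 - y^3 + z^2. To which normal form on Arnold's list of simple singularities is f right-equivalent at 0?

E7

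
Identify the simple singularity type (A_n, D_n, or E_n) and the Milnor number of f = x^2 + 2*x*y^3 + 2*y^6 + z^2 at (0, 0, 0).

The Hessian of f at 0 has rank 2. Corank 1: A-series; mu = 5 gives A_5.

Type A_{5}, Milnor number mu = 5.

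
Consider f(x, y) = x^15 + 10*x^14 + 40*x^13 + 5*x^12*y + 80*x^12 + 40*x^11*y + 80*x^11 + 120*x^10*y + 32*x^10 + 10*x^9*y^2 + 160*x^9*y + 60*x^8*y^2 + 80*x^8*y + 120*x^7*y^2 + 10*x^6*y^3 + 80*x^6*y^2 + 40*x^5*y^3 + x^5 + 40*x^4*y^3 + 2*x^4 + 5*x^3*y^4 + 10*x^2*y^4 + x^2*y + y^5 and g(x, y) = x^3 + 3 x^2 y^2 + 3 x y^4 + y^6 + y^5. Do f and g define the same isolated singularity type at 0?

The Hessian of f at 0 is [[0, 0], [0, 0]] with rank 0, so corank 2. A Groebner basis of the Jacobian ideal J(f) in C{x,y} is {x^2/5 + y^4, x^3, x*y}; counting standard monomials gives mu = 6. Corank 2; j^3 = x^2*y has shape L^2 M (L != M), so D-series; mu = 6 gives D_6. The Hessian of g at 0 is [[0, 0], [0, 0]] with rank 0, so corank 2. A Groebner basis of the Jacobian ideal J(g) in C{x,y} is {y^4, x^3, x^2/2 + x*y^2}; counting standard monomials gives mu = 8. Corank 2; j^3 = x^3 is a perfect cube, so E-series; the 5-jet and mu = 8 give E_8. f is D_6 but g is E_8, hence not right-equivalent.

No.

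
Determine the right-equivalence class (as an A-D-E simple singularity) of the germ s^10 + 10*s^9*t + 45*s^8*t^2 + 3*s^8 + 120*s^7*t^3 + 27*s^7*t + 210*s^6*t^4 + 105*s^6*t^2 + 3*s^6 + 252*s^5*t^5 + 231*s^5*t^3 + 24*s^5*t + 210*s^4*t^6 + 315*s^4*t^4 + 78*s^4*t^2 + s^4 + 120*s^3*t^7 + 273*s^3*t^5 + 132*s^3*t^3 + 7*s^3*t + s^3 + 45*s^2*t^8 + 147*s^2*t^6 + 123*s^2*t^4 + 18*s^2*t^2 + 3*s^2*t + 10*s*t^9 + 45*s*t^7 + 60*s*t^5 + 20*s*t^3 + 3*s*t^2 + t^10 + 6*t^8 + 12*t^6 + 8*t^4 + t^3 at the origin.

E_{7}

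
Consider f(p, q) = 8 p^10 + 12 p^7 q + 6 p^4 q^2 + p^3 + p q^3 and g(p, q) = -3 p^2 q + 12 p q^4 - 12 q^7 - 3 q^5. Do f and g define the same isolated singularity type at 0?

No.

The Hessian of f at 0 has rank 0. Corank 2; j^3 = p^3 is a perfect cube, so E-series; the 4-jet and mu = 7 give E_7. The Hessian of g at 0 has rank 0. Corank 2; j^3 = -3*p^2*q has shape L^2 M (L != M), so D-series; mu = 6 gives D_6. f is E_7 but g is D_6, hence not right-equivalent.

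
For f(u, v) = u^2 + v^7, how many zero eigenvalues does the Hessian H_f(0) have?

Hessian at 0 has rank 1.

1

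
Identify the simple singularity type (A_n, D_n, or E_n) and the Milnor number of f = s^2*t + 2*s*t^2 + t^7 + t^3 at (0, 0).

Type D_8, Milnor number mu = 8.

The Hessian of f at 0 is [[0, 0], [0, 0]] with rank 0, so corank 2. A Groebner basis of the Jacobian ideal J(f) in C{s,t} is {s^2/7 + t^6 - t^2/7, s^3 + t^3, s*t + t^2}; counting standard monomials gives mu = 8. Corank 2; j^3 = t*(s + t)^2 has shape L^2 M (L != M), so D-series; mu = 8 gives D_8.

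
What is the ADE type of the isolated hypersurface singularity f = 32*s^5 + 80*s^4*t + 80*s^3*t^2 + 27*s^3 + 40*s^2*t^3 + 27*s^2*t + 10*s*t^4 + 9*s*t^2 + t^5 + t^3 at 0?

E_8

The Hessian of f at 0 has rank 0. Corank 2; j^3 = (3*s + t)^3 is a perfect cube, so E-series; the 5-jet and mu = 8 give E_8.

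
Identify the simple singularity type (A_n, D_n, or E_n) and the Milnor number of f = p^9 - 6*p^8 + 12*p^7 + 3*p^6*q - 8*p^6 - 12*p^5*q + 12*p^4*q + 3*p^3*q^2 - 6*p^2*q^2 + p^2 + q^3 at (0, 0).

The Hessian of f at 0 is [[2, 0], [0, 0]] with rank 1, so corank 1. A Groebner basis of the Jacobian ideal J(f) in C{p,q} is {q^2, p}; counting standard monomials gives mu = 2. Corank 1: A-series; mu = 2 gives A_2.

Type A_{2}, Milnor number mu = 2.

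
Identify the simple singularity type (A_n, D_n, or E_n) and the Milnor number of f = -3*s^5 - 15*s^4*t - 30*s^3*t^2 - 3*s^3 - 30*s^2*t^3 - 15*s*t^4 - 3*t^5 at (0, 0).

Type E8, Milnor number mu = 8.

The Hessian of f at 0 has rank 0. Corank 2; j^3 = -3*s^3 is a perfect cube, so E-series; the 5-jet and mu = 8 give E_8.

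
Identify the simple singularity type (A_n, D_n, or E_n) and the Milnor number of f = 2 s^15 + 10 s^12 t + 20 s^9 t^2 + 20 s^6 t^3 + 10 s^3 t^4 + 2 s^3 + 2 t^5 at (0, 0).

Type E_{8}, Milnor number mu = 8.

The Hessian of f at 0 is [[0, 0], [0, 0]] with rank 0, so corank 2. A Groebner basis of the Jacobian ideal J(f) in C{s,t} is {t^4, s^2}; counting standard monomials gives mu = 8. Corank 2; j^3 = 2*s^3 is a perfect cube, so E-series; the 5-jet and mu = 8 give E_8.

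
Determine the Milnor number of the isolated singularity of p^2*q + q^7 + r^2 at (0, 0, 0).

The Hessian of f at 0 has rank 1. Corank 2; j^3 = p^2*q has shape L^2 M (L != M), so D-series; mu = 8 gives D_8.

8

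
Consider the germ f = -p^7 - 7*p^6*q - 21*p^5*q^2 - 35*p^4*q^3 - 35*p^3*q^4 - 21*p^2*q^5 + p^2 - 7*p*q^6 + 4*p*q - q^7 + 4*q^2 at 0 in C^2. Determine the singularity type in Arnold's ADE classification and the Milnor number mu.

Type A_6, Milnor number mu = 6.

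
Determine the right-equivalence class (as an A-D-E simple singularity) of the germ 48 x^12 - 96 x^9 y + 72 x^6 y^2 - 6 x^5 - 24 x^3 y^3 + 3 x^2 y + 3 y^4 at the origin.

D_{5}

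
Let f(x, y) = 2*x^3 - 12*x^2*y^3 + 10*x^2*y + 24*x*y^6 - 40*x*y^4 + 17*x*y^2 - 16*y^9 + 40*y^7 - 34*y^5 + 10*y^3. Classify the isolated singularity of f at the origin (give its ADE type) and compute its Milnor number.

The Hessian of f at 0 is [[0, 0], [0, 0]] with rank 0, so corank 2. A Groebner basis of the Jacobian ideal J(f) in C{x,y} is {y^3, x^2 - 11*y^2/2, x*y + 5*y^2/2}; counting standard monomials gives mu = 4. Corank 2; j^3 = (x + 2*y)*(2*x^2 + 6*x*y + 5*y^2) splits into three distinct lines over C (the quadratic factor has nonzero discriminant), so D_4.

Type D_{4}, Milnor number mu = 4.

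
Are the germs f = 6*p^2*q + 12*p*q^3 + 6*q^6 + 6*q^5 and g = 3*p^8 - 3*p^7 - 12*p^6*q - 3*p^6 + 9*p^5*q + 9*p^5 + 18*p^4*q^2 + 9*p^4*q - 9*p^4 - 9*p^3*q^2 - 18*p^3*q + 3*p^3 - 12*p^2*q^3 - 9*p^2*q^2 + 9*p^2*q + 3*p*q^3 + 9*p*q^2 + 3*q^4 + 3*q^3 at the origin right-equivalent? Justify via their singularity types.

No.

The Hessian of f at 0 is [[0, 0], [0, 0]] with rank 0, so corank 2. A Groebner basis of the Jacobian ideal J(f) in C{p,q} is {p^3, p^2*q + p^2/6 + p*q^2/6, p*q + q^3}; counting standard monomials gives mu = 7. Corank 2; j^3 = 6*p^2*q has shape L^2 M (L != M), so D-series; mu = 7 gives D_7. The Hessian of g at 0 is [[0, 0], [0, 0]] with rank 0, so corank 2. A Groebner basis of the Jacobian ideal J(g) in C{p,q} is {-3*p^2/10 - 3*p*q/5 + q^4 - q^3/10 - 3*q^2/10, p^3 - 6*p^2/5 - 12*p*q/5 + 3*q^3/5 - 6*q^2/5, p^2*q + 7*p^2/10 + 7*p*q/5 - 23*q^3/30 + 7*q^2/10, -3*p^2/10 + p*q^2 - 3*p*q/5 + 9*q^3/10 - 3*q^2/10}; counting standard monomials gives mu = 7. Corank 2; j^3 = 3*(p + q)^3 is a perfect cube, so E-series; the 4-jet and mu = 7 give E_7. f is D_7 but g is E_7, hence not right-equivalent.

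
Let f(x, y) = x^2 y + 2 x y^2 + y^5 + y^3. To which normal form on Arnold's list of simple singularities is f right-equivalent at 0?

The Hessian of f at 0 has rank 0. Corank 2; j^3 = y*(x + y)^2 has shape L^2 M (L != M), so D-series; mu = 6 gives D_6.

D_6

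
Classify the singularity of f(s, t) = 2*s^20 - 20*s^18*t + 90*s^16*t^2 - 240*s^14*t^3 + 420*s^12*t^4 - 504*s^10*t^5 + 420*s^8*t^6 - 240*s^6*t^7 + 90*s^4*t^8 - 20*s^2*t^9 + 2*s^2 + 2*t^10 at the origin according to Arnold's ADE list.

The Hessian of f at 0 has rank 1. Corank 1: A-series; mu = 9 gives A_9.

A9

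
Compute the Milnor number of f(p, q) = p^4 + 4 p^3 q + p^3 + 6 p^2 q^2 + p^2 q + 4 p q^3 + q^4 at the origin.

The Hessian of f at 0 has rank 0. Corank 2; j^3 = p^2*(p + q) has shape L^2 M (L != M), so D-series; mu = 5 gives D_5.

5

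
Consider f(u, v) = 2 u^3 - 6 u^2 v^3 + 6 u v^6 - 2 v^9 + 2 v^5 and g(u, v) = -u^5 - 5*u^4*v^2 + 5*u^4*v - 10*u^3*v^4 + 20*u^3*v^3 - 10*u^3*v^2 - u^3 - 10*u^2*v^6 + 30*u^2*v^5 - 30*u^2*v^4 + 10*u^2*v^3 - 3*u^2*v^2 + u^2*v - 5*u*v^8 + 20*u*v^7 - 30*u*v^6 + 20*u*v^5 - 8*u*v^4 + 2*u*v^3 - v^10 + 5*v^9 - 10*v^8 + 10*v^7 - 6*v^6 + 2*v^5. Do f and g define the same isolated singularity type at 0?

No.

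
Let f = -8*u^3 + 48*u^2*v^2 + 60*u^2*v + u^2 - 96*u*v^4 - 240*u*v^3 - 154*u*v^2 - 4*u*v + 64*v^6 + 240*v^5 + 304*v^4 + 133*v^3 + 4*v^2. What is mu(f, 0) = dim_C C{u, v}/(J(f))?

2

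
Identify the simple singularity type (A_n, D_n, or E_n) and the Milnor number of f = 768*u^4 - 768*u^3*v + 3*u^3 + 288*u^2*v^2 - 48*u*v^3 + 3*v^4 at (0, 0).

The Hessian of f at 0 is [[0, 0], [0, 0]] with rank 0, so corank 2. A Groebner basis of the Jacobian ideal J(f) in C{u,v} is {v^4, u*v^2 - v^3/12, u^2}; counting standard monomials gives mu = 6. Corank 2; j^3 = 3*u^3 is a perfect cube, so E-series; the 4-jet and mu = 6 give E_6.

Type E_6, Milnor number mu = 6.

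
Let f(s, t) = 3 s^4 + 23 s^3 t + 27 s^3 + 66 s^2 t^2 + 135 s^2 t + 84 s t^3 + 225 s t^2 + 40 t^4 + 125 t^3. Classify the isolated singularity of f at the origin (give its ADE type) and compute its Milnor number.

The Hessian of f at 0 is [[0, 0], [0, 0]] with rank 0, so corank 2. A Groebner basis of the Jacobian ideal J(f) in C{s,t} is {19683*s^2 + 65610*s*t + t^4 + 27*t^3 + 54675*t^2, s^3 + 1485*s^2 + 4950*s*t + 20*t^3/3 + 4125*t^2, s^2*t - 567*s^2 - 1890*s*t - 32*t^3/9 - 1575*t^2, 162*s^2 + s*t^2 + 540*s*t + 17*t^3/9 + 450*t^2}; counting standard monomials gives mu = 7. Corank 2; j^3 = (3*s + 5*t)^3 is a perfect cube, so E-series; the 4-jet and mu = 7 give E_7.

Type E_7, Milnor number mu = 7.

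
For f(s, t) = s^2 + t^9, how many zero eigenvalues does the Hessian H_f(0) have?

1

Hessian at 0 has rank 1.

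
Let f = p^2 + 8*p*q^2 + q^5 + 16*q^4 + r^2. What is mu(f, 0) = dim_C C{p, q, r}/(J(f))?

The Hessian of f at 0 is [[2, 0, 0], [0, 0, 0], [0, 0, 2]] with rank 2, so corank 1. A Groebner basis of the Jacobian ideal J(f) in C{p,q,r} is {p^2, p/4 + q^2, r}; counting standard monomials gives mu = 4. Corank 1: A-series; mu = 4 gives A_4.

4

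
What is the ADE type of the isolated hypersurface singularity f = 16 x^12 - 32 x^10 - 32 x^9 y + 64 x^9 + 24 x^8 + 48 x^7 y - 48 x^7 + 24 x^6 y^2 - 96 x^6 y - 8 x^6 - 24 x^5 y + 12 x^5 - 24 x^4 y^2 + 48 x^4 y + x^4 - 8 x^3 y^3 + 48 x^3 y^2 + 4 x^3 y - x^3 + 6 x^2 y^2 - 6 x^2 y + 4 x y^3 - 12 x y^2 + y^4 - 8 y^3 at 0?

E_6

The Hessian of f at 0 has rank 0. Corank 2; j^3 = -(x + 2*y)^3 is a perfect cube, so E-series; the 4-jet and mu = 6 give E_6.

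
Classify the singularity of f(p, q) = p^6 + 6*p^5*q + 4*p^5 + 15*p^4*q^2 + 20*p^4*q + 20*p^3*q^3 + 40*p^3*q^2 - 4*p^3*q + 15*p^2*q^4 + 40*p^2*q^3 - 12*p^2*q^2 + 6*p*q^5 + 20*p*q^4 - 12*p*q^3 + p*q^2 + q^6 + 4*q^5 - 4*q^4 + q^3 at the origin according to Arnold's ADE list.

The Hessian of f at 0 is [[0, 0], [0, 0]] with rank 0, so corank 2. A Groebner basis of the Jacobian ideal J(f) in C{p,q} is {p^3 - 3*p*q^2/4 - p*q/2 + q^2, p^2*q + 5*p*q^2/4 - q^2/2, q^3}; counting standard monomials gives mu = 7. Corank 2; j^3 = q^2*(p + q) has shape L^2 M (L != M), so D-series; mu = 7 gives D_7.

D_{7}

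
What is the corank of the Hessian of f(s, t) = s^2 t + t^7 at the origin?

2

Hessian at 0 has rank 0.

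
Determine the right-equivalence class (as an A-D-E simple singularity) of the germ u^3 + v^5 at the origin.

E_8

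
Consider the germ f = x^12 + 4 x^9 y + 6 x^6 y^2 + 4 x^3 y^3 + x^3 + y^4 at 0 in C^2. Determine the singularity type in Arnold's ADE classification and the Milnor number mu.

The Hessian of f at 0 has rank 0. Corank 2; j^3 = x^3 is a perfect cube, so E-series; the 4-jet and mu = 6 give E_6.

Type E_6, Milnor number mu = 6.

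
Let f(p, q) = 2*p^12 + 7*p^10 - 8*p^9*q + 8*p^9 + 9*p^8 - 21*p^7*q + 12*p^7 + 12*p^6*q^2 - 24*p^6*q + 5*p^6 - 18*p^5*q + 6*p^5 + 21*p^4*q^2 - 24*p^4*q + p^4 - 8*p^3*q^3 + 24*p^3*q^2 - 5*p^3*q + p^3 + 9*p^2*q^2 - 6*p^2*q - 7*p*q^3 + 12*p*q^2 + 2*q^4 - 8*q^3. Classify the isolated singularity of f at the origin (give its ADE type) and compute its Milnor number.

Type E7, Milnor number mu = 7.

The Hessian of f at 0 has rank 0. Corank 2; j^3 = (p - 2*q)^3 is a perfect cube, so E-series; the 4-jet and mu = 7 give E_7.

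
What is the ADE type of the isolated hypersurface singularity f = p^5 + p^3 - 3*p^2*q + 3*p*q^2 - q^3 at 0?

E_{8}

The Hessian of f at 0 has rank 0. Corank 2; j^3 = (p - q)^3 is a perfect cube, so E-series; the 5-jet and mu = 8 give E_8.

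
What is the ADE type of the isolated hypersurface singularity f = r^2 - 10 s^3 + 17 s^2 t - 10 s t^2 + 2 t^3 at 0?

The Hessian of f at 0 is [[0, 0, 0], [0, 0, 0], [0, 0, 2]] with rank 1, so corank 2. A Groebner basis of the Jacobian ideal J(f) in C{s,t,r} is {t^3, s^2 - 2*t^2/11, s*t - 5*t^2/11, r}; counting standard monomials gives mu = 4. Corank 2; j^3 = -(2*s - t)*(5*s^2 - 6*s*t + 2*t^2) splits into three distinct lines over C (the quadratic factor has nonzero discriminant), so D_4.

D4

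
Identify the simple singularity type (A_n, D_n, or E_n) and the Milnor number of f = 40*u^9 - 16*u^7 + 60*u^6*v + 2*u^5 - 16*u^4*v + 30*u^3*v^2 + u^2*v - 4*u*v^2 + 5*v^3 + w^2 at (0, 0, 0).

The Hessian of f at 0 has rank 1. Corank 2; j^3 = v*(u^2 - 4*u*v + 5*v^2) splits into three distinct lines over C (the quadratic factor has nonzero discriminant), so D_4.

Type D4, Milnor number mu = 4.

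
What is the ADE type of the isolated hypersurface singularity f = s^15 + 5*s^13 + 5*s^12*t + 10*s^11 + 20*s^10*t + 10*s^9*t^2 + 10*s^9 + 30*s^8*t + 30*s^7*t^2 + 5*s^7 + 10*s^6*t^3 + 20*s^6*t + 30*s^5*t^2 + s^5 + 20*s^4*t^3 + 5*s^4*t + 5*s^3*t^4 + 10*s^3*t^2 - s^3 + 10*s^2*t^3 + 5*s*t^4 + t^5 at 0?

E_8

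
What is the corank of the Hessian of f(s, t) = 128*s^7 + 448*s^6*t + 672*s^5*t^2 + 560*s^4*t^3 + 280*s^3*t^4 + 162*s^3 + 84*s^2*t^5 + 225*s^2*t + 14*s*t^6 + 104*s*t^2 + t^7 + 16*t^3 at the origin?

2

Hessian at 0 has rank 0.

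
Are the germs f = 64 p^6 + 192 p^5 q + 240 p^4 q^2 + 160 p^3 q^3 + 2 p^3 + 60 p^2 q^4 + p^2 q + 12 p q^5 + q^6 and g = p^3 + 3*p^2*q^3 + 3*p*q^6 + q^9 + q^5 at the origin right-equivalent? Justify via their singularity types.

The Hessian of f at 0 is [[0, 0], [0, 0]] with rank 0, so corank 2. A Groebner basis of the Jacobian ideal J(f) in C{p,q} is {-p*q/12 + q^5, p*q^2, p^2 + p*q/2}; counting standard monomials gives mu = 7. Corank 2; j^3 = p^2*(2*p + q) has shape L^2 M (L != M), so D-series; mu = 7 gives D_7. The Hessian of g at 0 is [[0, 0], [0, 0]] with rank 0, so corank 2. A Groebner basis of the Jacobian ideal J(g) in C{p,q} is {p^2/2 + p*q^3, q^4, p^3, p^2*q}; counting standard monomials gives mu = 8. Corank 2; j^3 = p^3 is a perfect cube, so E-series; the 5-jet and mu = 8 give E_8. f is D_7 but g is E_8, hence not right-equivalent.

No.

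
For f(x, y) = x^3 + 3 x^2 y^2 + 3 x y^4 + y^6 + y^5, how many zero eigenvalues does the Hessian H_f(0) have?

2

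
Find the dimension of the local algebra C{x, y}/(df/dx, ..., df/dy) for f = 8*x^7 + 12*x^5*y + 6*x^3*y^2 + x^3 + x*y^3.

The Hessian of f at 0 has rank 0. Corank 2; j^3 = x^3 is a perfect cube, so E-series; the 4-jet and mu = 7 give E_7.

7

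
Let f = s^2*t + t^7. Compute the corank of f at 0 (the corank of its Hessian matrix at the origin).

2

Hessian at 0 has rank 0.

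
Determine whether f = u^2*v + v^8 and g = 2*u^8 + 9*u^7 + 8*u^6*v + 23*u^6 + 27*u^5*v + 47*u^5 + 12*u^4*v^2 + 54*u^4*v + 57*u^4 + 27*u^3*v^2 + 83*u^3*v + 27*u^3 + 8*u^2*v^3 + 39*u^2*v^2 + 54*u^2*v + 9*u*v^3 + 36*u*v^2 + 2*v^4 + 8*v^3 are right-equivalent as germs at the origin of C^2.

The Hessian of f at 0 is [[0, 0], [0, 0]] with rank 0, so corank 2. A Groebner basis of the Jacobian ideal J(f) in C{u,v} is {u^2/8 + v^7, u^3, u*v}; counting standard monomials gives mu = 9. Corank 2; j^3 = u^2*v has shape L^2 M (L != M), so D-series; mu = 9 gives D_9. The Hessian of g at 0 is [[0, 0], [0, 0]] with rank 0, so corank 2. A Groebner basis of the Jacobian ideal J(g) in C{u,v} is {-19683*u^2/1547 - 26244*u*v/1547 + v^4 - 27*v^3/1547 - 8748*v^2/1547, u^3 + 7506*u^2/1547 + 10008*u*v/1547 + 1406*v^3/4641 + 3336*v^2/1547, u^2*v - 7533*u^2/1547 - 10044*u*v/1547 - 6281*v^3/13923 - 3348*v^2/1547, 810*u^2/221 + u*v^2 + 1080*u*v/221 + 1336*v^3/1989 + 360*v^2/221}; counting standard monomials gives mu = 7. Corank 2; j^3 = (3*u + 2*v)^3 is a perfect cube, so E-series; the 4-jet and mu = 7 give E_7. f is D_9 but g is E_7, hence not right-equivalent.

No.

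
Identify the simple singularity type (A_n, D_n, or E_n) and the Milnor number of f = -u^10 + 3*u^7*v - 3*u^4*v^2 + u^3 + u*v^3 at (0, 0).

Type E7, Milnor number mu = 7.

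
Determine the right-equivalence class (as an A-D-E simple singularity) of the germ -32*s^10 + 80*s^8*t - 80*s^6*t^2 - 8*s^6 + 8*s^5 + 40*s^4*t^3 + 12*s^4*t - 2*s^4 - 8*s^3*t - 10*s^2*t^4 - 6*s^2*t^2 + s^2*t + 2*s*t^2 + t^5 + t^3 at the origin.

D6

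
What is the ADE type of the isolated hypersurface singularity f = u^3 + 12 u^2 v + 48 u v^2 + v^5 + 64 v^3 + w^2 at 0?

The Hessian of f at 0 has rank 1. Corank 2; j^3 = (u + 4*v)^3 is a perfect cube, so E-series; the 5-jet and mu = 8 give E_8.

E_{8}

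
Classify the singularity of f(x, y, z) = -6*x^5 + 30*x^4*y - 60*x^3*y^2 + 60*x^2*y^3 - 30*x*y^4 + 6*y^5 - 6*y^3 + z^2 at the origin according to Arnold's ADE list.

E8

The Hessian of f at 0 has rank 1. Corank 2; j^3 = -6*y^3 is a perfect cube, so E-series; the 5-jet and mu = 8 give E_8.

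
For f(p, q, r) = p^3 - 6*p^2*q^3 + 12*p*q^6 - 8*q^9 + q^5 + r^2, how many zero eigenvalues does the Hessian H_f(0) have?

2

Hessian at 0 has rank 1.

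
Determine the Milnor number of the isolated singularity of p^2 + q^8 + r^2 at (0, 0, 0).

The Hessian of f at 0 has rank 2. Corank 1: A-series; mu = 7 gives A_7.

7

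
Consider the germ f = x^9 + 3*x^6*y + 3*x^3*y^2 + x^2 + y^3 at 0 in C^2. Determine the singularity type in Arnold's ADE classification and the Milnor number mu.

The Hessian of f at 0 has rank 1. Corank 1: A-series; mu = 2 gives A_2.

Type A2, Milnor number mu = 2.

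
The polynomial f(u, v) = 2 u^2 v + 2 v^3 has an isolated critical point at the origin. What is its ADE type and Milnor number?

Type D4, Milnor number mu = 4.

The Hessian of f at 0 is [[0, 0], [0, 0]] with rank 0, so corank 2. A Groebner basis of the Jacobian ideal J(f) in C{u,v} is {v^3, u^2 + 3*v^2, u*v}; counting standard monomials gives mu = 4. Corank 2; j^3 = 2*v*(u^2 + v^2) splits into three distinct lines over C (the quadratic factor has nonzero discriminant), so D_4.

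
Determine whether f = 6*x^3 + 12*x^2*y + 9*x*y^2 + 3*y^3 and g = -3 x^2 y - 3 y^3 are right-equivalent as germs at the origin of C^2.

The Hessian of f at 0 has rank 0. Corank 2; j^3 = 3*(x + y)*(2*x^2 + 2*x*y + y^2) splits into three distinct lines over C (the quadratic factor has nonzero discriminant), so D_4. The Hessian of g at 0 has rank 0. Corank 2; j^3 = -3*y*(x^2 + y^2) splits into three distinct lines over C (the quadratic factor has nonzero discriminant), so D_4. Both have type D_4, hence right-equivalent.

Yes.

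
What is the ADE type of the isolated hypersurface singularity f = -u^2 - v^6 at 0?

A5

The Hessian of f at 0 has rank 1. Corank 1: A-series; mu = 5 gives A_5.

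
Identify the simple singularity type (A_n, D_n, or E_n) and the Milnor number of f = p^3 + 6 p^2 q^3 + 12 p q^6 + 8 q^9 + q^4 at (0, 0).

Type E_6, Milnor number mu = 6.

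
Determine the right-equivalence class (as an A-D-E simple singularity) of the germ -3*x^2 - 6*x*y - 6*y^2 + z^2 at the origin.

A1

The Hessian of f at 0 has rank 3. Corank 0: nondegenerate Morse point, so A_1.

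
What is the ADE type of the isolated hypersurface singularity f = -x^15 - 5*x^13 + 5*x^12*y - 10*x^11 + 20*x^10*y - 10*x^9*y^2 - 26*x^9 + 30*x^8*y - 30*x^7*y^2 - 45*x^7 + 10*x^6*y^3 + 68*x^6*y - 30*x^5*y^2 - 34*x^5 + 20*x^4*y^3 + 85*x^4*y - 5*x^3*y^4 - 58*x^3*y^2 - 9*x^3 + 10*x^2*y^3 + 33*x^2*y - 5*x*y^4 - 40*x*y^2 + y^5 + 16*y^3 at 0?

D6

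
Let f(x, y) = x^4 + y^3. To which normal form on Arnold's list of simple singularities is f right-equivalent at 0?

E6

The Hessian of f at 0 has rank 0. Corank 2; j^3 = y^3 is a perfect cube, so E-series; the 4-jet and mu = 6 give E_6.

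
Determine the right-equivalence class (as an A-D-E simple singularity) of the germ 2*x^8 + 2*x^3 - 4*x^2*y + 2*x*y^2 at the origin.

D_{9}

The Hessian of f at 0 is [[0, 0], [0, 0]] with rank 0, so corank 2. A Groebner basis of the Jacobian ideal J(f) in C{x,y} is {-x*y/8 + y^7 + y^2/8, x*y^2 - y^3, x^2 - x*y}; counting standard monomials gives mu = 9. Corank 2; j^3 = 2*x*(x - y)^2 has shape L^2 M (L != M), so D-series; mu = 9 gives D_9.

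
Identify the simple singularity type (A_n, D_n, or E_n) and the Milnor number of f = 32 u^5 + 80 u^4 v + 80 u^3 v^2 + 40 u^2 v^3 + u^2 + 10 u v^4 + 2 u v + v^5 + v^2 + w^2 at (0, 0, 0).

Type A_4, Milnor number mu = 4.

The Hessian of f at 0 has rank 2. Corank 1: A-series; mu = 4 gives A_4.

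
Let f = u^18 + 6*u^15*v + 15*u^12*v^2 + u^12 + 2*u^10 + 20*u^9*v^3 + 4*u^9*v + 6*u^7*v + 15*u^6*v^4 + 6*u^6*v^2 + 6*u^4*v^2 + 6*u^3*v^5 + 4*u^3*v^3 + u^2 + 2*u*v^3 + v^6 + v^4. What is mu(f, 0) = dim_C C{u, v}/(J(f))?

3

The Hessian of f at 0 has rank 1. Corank 1: A-series; mu = 3 gives A_3.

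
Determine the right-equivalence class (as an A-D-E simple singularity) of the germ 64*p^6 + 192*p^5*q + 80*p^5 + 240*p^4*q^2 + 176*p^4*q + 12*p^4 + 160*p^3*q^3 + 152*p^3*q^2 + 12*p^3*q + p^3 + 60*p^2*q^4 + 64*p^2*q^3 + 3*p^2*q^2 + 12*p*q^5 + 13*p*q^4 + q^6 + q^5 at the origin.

E_8

The Hessian of f at 0 is [[0, 0], [0, 0]] with rank 0, so corank 2. A Groebner basis of the Jacobian ideal J(f) in C{p,q} is {-p^2/16 + p*q^3 - p*q^2/8, p^2/2 + p*q^2 + q^4, p^3, p^2*q + p^2/8 + p*q^2/4}; counting standard monomials gives mu = 8. Corank 2; j^3 = p^3 is a perfect cube, so E-series; the 5-jet and mu = 8 give E_8.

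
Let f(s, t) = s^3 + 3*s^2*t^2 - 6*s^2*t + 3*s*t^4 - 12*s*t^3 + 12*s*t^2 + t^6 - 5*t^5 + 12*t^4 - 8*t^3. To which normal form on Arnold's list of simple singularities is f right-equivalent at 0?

The Hessian of f at 0 has rank 0. Corank 2; j^3 = (s - 2*t)^3 is a perfect cube, so E-series; the 5-jet and mu = 8 give E_8.

E8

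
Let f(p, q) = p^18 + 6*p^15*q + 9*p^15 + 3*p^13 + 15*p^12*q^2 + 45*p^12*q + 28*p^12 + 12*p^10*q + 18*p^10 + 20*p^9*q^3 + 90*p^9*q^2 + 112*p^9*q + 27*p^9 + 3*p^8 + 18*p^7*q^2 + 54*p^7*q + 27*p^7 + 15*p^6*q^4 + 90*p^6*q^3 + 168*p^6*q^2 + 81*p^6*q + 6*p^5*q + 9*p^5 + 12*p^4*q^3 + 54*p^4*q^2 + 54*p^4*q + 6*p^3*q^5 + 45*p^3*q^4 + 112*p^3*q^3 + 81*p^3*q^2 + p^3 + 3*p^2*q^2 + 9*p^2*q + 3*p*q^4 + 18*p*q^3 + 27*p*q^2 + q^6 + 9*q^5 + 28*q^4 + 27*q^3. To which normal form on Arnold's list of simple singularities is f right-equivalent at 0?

E_{6}

The Hessian of f at 0 has rank 0. Corank 2; j^3 = (p + 3*q)^3 is a perfect cube, so E-series; the 4-jet and mu = 6 give E_6.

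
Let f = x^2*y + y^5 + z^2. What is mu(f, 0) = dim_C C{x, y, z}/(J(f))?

6

The Hessian of f at 0 is [[0, 0, 0], [0, 0, 0], [0, 0, 2]] with rank 1, so corank 2. A Groebner basis of the Jacobian ideal J(f) in C{x,y,z} is {x^2/5 + y^4, x^3, x*y, z}; counting standard monomials gives mu = 6. Corank 2; j^3 = x^2*y has shape L^2 M (L != M), so D-series; mu = 6 gives D_6.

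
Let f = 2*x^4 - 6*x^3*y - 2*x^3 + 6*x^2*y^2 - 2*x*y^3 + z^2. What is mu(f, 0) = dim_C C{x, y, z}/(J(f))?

The Hessian of f at 0 has rank 1. Corank 2; j^3 = -2*x^3 is a perfect cube, so E-series; the 4-jet and mu = 7 give E_7.

7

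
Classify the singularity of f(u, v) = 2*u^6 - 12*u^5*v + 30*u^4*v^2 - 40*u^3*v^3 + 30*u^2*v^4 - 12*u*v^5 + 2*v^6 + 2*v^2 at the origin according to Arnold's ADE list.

A_{5}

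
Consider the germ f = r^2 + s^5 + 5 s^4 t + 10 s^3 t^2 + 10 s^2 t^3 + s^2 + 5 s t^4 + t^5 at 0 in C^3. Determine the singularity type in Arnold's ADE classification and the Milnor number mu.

The Hessian of f at 0 is [[2, 0, 0], [0, 0, 0], [0, 0, 2]] with rank 2, so corank 1. A Groebner basis of the Jacobian ideal J(f) in C{s,t,r} is {t^4, s, r}; counting standard monomials gives mu = 4. Corank 1: A-series; mu = 4 gives A_4.

Type A4, Milnor number mu = 4.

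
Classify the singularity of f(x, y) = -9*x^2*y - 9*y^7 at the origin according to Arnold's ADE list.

D_{8}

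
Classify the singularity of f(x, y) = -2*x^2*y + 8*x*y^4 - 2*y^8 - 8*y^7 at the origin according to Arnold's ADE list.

D9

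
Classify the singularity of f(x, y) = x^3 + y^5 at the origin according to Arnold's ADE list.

E8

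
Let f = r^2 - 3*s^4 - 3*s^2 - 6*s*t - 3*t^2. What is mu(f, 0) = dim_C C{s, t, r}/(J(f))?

The Hessian of f at 0 is [[-6, -6, 0], [-6, -6, 0], [0, 0, 2]] with rank 2, so corank 1. A Groebner basis of the Jacobian ideal J(f) in C{s,t,r} is {t^3, s + t, r}; counting standard monomials gives mu = 3. Corank 1: A-series; mu = 3 gives A_3.

3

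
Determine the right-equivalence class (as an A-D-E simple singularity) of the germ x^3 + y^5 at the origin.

E_{8}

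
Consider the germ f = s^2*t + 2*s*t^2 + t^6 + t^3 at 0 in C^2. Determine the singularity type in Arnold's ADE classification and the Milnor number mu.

Type D7, Milnor number mu = 7.

The Hessian of f at 0 has rank 0. Corank 2; j^3 = t*(s + t)^2 has shape L^2 M (L != M), so D-series; mu = 7 gives D_7.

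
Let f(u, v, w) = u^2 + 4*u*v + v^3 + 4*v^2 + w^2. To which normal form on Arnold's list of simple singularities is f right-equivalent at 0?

The Hessian of f at 0 is [[2, 4, 0], [4, 8, 0], [0, 0, 2]] with rank 2, so corank 1. A Groebner basis of the Jacobian ideal J(f) in C{u,v,w} is {v^2, u + 2*v, w}; counting standard monomials gives mu = 2. Corank 1: A-series; mu = 2 gives A_2.

A_2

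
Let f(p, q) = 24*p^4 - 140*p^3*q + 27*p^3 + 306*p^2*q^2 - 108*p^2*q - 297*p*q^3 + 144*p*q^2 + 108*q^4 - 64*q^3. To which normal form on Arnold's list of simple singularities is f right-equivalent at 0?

The Hessian of f at 0 is [[0, 0], [0, 0]] with rank 0, so corank 2. A Groebner basis of the Jacobian ideal J(f) in C{p,q} is {19683*p^2/4 - 13122*p*q + q^4 - 27*q^3/4 + 8748*q^2, p^3 + 459*p^2 - 1224*p*q - 3*q^3 + 816*q^2, p^2*q + 891*p^2/4 - 594*p*q - 25*q^3/12 + 396*q^2, 81*p^2 + p*q^2 - 216*p*q - 13*q^3/9 + 144*q^2}; counting standard monomials gives mu = 7. Corank 2; j^3 = (3*p - 4*q)^3 is a perfect cube, so E-series; the 4-jet and mu = 7 give E_7.

E_{7}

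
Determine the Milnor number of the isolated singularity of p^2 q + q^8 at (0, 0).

The Hessian of f at 0 is [[0, 0], [0, 0]] with rank 0, so corank 2. A Groebner basis of the Jacobian ideal J(f) in C{p,q} is {p^2/8 + q^7, p^3, p*q}; counting standard monomials gives mu = 9. Corank 2; j^3 = p^2*q has shape L^2 M (L != M), so D-series; mu = 9 gives D_9.

9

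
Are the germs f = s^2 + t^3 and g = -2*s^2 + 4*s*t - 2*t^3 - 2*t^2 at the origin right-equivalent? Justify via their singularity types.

Yes.

The Hessian of f at 0 is [[2, 0], [0, 0]] with rank 1, so corank 1. A Groebner basis of the Jacobian ideal J(f) in C{s,t} is {t^2, s}; counting standard monomials gives mu = 2. Corank 1: A-series; mu = 2 gives A_2. The Hessian of g at 0 is [[-4, 4], [4, -4]] with rank 1, so corank 1. A Groebner basis of the Jacobian ideal J(g) in C{s,t} is {t^2, s - t}; counting standard monomials gives mu = 2. Corank 1: A-series; mu = 2 gives A_2. Both have type A_2, hence right-equivalent.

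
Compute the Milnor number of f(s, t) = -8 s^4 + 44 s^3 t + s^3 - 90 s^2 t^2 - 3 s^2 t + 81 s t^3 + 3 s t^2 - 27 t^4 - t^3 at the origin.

7

The Hessian of f at 0 has rank 0. Corank 2; j^3 = (s - t)^3 is a perfect cube, so E-series; the 4-jet and mu = 7 give E_7.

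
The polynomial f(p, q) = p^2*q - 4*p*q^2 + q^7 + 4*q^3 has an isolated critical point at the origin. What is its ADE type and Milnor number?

The Hessian of f at 0 has rank 0. Corank 2; j^3 = q*(p - 2*q)^2 has shape L^2 M (L != M), so D-series; mu = 8 gives D_8.

Type D8, Milnor number mu = 8.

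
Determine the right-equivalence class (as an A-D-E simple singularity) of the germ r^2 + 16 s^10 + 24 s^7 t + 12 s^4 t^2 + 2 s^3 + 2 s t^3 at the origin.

The Hessian of f at 0 has rank 1. Corank 2; j^3 = 2*s^3 is a perfect cube, so E-series; the 4-jet and mu = 7 give E_7.

E7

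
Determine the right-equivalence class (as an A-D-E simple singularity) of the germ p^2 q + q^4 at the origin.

D5

The Hessian of f at 0 has rank 0. Corank 2; j^3 = p^2*q has shape L^2 M (L != M), so D-series; mu = 5 gives D_5.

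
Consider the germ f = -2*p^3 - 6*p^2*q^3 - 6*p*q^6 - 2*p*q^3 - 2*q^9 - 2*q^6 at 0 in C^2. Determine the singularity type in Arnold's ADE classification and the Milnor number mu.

The Hessian of f at 0 has rank 0. Corank 2; j^3 = -2*p^3 is a perfect cube, so E-series; the 4-jet and mu = 7 give E_7.

Type E7, Milnor number mu = 7.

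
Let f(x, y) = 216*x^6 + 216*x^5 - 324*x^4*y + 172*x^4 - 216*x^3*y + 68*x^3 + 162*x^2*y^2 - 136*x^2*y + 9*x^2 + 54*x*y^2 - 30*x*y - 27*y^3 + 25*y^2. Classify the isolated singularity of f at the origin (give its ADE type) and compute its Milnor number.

Type A_{2}, Milnor number mu = 2.

The Hessian of f at 0 has rank 1. Corank 1: A-series; mu = 2 gives A_2.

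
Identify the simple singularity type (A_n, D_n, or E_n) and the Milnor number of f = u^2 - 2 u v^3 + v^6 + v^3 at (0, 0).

The Hessian of f at 0 is [[2, 0], [0, 0]] with rank 1, so corank 1. A Groebner basis of the Jacobian ideal J(f) in C{u,v} is {v^2, u}; counting standard monomials gives mu = 2. Corank 1: A-series; mu = 2 gives A_2.

Type A_{2}, Milnor number mu = 2.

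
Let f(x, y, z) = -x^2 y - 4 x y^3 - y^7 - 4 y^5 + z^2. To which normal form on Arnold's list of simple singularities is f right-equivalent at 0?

The Hessian of f at 0 has rank 1. Corank 2; j^3 = -x^2*y has shape L^2 M (L != M), so D-series; mu = 8 gives D_8.

D8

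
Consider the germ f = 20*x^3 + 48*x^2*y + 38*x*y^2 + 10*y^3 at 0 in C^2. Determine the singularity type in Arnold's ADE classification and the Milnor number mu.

Type D_{4}, Milnor number mu = 4.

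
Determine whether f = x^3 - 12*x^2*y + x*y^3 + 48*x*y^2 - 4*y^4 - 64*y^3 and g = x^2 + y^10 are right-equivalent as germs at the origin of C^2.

The Hessian of f at 0 has rank 0. Corank 2; j^3 = (x - 4*y)^3 is a perfect cube, so E-series; the 4-jet and mu = 7 give E_7. The Hessian of g at 0 has rank 1. Corank 1: A-series; mu = 9 gives A_9. f is E_7 but g is A_9, hence not right-equivalent.

No.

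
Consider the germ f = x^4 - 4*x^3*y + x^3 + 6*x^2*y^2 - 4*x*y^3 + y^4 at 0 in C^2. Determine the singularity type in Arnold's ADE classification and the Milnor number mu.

Type E_{6}, Milnor number mu = 6.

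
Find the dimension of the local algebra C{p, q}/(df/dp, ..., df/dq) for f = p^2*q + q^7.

The Hessian of f at 0 is [[0, 0], [0, 0]] with rank 0, so corank 2. A Groebner basis of the Jacobian ideal J(f) in C{p,q} is {p^2/7 + q^6, p^3, p*q}; counting standard monomials gives mu = 8. Corank 2; j^3 = p^2*q has shape L^2 M (L != M), so D-series; mu = 8 gives D_8.

8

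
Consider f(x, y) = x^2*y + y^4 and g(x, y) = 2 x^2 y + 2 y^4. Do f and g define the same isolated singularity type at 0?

Yes.

The Hessian of f at 0 has rank 0. Corank 2; j^3 = x^2*y has shape L^2 M (L != M), so D-series; mu = 5 gives D_5. The Hessian of g at 0 has rank 0. Corank 2; j^3 = 2*x^2*y has shape L^2 M (L != M), so D-series; mu = 5 gives D_5. Both have type D_5, hence right-equivalent.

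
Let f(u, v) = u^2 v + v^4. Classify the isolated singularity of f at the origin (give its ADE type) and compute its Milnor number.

Type D_5, Milnor number mu = 5.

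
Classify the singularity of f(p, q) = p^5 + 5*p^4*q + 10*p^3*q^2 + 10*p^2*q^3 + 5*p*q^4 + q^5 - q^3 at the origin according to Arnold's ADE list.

E_8

The Hessian of f at 0 is [[0, 0], [0, 0]] with rank 0, so corank 2. A Groebner basis of the Jacobian ideal J(f) in C{p,q} is {p^4 + 4*p^3*q, q^2}; counting standard monomials gives mu = 8. Corank 2; j^3 = -q^3 is a perfect cube, so E-series; the 5-jet and mu = 8 give E_8.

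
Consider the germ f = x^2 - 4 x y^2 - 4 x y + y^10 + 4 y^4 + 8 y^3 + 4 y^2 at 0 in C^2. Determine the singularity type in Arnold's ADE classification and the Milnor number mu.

Type A9, Milnor number mu = 9.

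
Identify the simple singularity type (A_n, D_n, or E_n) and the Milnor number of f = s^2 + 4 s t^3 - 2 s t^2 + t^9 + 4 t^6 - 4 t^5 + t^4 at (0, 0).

Type A_{8}, Milnor number mu = 8.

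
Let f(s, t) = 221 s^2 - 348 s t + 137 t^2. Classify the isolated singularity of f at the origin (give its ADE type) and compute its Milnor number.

The Hessian of f at 0 has rank 2. Corank 0: nondegenerate Morse point, so A_1.

Type A_1, Milnor number mu = 1.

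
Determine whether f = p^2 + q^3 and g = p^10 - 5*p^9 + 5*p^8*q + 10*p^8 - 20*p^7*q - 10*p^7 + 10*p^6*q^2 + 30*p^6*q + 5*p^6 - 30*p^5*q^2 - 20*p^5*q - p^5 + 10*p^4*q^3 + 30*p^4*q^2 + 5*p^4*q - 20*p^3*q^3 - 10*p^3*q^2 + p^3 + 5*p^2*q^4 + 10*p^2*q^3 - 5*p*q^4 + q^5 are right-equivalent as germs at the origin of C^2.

The Hessian of f at 0 is [[2, 0], [0, 0]] with rank 1, so corank 1. A Groebner basis of the Jacobian ideal J(f) in C{p,q} is {q^2, p}; counting standard monomials gives mu = 2. Corank 1: A-series; mu = 2 gives A_2. The Hessian of g at 0 is [[0, 0], [0, 0]] with rank 0, so corank 2. A Groebner basis of the Jacobian ideal J(g) in C{p,q} is {q^5, p*q^3 - q^4/4, p^2}; counting standard monomials gives mu = 8. Corank 2; j^3 = p^3 is a perfect cube, so E-series; the 5-jet and mu = 8 give E_8. f is A_2 but g is E_8, hence not right-equivalent.

No.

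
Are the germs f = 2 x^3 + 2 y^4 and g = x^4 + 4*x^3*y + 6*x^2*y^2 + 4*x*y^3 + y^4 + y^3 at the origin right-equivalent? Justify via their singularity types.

Yes.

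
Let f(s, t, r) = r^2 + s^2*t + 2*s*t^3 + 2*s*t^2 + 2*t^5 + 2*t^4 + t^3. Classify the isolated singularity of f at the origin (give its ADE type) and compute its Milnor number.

Type D6, Milnor number mu = 6.

The Hessian of f at 0 has rank 1. Corank 2; j^3 = t*(s + t)^2 has shape L^2 M (L != M), so D-series; mu = 6 gives D_6.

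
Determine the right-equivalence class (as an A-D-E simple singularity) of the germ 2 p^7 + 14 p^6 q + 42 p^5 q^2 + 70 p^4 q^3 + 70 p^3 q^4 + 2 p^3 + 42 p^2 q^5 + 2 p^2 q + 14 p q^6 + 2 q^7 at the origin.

The Hessian of f at 0 has rank 0. Corank 2; j^3 = 2*p^2*(p + q) has shape L^2 M (L != M), so D-series; mu = 8 gives D_8.

D_8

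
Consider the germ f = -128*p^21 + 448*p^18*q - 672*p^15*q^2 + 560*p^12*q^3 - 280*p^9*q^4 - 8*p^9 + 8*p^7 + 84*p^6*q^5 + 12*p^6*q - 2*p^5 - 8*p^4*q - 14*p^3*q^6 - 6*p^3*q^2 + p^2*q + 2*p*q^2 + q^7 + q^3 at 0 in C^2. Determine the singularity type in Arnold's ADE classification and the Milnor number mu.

The Hessian of f at 0 has rank 0. Corank 2; j^3 = q*(p + q)^2 has shape L^2 M (L != M), so D-series; mu = 8 gives D_8.

Type D_{8}, Milnor number mu = 8.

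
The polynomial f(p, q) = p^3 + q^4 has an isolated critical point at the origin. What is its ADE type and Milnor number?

Type E_6, Milnor number mu = 6.

The Hessian of f at 0 is [[0, 0], [0, 0]] with rank 0, so corank 2. A Groebner basis of the Jacobian ideal J(f) in C{p,q} is {q^3, p^2}; counting standard monomials gives mu = 6. Corank 2; j^3 = p^3 is a perfect cube, so E-series; the 4-jet and mu = 6 give E_6.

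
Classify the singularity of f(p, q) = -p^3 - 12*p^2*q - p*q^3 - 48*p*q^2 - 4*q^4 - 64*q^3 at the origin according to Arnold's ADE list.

E_7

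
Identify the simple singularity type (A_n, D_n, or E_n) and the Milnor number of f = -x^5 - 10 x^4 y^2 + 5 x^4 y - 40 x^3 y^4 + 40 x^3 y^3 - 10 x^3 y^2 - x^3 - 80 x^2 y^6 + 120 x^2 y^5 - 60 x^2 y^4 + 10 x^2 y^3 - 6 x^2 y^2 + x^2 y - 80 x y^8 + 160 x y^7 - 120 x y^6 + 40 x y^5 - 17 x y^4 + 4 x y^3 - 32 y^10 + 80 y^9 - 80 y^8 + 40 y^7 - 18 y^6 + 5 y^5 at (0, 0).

The Hessian of f at 0 is [[0, 0], [0, 0]] with rank 0, so corank 2. A Groebner basis of the Jacobian ideal J(f) in C{x,y} is {x^3, x^2*y, -2*x^2 + x*y^2, -5*x^2/2 + x*y/2 + y^3}; counting standard monomials gives mu = 6. Corank 2; j^3 = -x^2*(x - y) has shape L^2 M (L != M), so D-series; mu = 6 gives D_6.

Type D_6, Milnor number mu = 6.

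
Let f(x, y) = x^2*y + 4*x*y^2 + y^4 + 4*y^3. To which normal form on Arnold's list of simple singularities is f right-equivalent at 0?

The Hessian of f at 0 has rank 0. Corank 2; j^3 = y*(x + 2*y)^2 has shape L^2 M (L != M), so D-series; mu = 5 gives D_5.

D_5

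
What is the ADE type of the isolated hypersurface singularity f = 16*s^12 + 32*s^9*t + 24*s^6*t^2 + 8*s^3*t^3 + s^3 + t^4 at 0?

E_6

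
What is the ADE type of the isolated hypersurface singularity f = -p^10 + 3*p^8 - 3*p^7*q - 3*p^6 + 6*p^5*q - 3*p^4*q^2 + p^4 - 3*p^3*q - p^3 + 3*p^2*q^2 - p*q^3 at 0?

The Hessian of f at 0 is [[0, 0], [0, 0]] with rank 0, so corank 2. A Groebner basis of the Jacobian ideal J(f) in C{p,q} is {3*p^2 + q^4 + q^3, p^3, p^2*q - p^2 - q^3/3, -2*p^2 + p*q^2 - 2*q^3/3}; counting standard monomials gives mu = 7. Corank 2; j^3 = -p^3 is a perfect cube, so E-series; the 4-jet and mu = 7 give E_7.

E_7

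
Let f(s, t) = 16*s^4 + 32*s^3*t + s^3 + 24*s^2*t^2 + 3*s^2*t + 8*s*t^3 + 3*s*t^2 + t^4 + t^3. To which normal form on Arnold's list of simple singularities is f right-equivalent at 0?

E_6

The Hessian of f at 0 has rank 0. Corank 2; j^3 = (s + t)^3 is a perfect cube, so E-series; the 4-jet and mu = 6 give E_6.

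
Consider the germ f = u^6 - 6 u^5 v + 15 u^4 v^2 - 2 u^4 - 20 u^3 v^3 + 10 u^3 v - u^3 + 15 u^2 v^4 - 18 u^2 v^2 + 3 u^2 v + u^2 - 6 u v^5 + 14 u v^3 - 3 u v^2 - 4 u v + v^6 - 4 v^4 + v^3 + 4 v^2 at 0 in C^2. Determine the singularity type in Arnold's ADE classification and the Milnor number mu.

Type A_2, Milnor number mu = 2.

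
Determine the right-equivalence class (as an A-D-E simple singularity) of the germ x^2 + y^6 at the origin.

A_{5}

The Hessian of f at 0 is [[2, 0], [0, 0]] with rank 1, so corank 1. A Groebner basis of the Jacobian ideal J(f) in C{x,y} is {y^5, x}; counting standard monomials gives mu = 5. Corank 1: A-series; mu = 5 gives A_5.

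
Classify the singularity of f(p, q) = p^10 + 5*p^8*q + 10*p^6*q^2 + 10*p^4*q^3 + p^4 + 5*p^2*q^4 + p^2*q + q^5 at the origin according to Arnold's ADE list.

D_{6}

The Hessian of f at 0 is [[0, 0], [0, 0]] with rank 0, so corank 2. A Groebner basis of the Jacobian ideal J(f) in C{p,q} is {p^2/5 + q^4, p^3, p*q}; counting standard monomials gives mu = 6. Corank 2; j^3 = p^2*q has shape L^2 M (L != M), so D-series; mu = 6 gives D_6.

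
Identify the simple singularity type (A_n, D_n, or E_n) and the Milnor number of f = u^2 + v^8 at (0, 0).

Type A_7, Milnor number mu = 7.

The Hessian of f at 0 is [[2, 0], [0, 0]] with rank 1, so corank 1. A Groebner basis of the Jacobian ideal J(f) in C{u,v} is {v^7, u}; counting standard monomials gives mu = 7. Corank 1: A-series; mu = 7 gives A_7.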